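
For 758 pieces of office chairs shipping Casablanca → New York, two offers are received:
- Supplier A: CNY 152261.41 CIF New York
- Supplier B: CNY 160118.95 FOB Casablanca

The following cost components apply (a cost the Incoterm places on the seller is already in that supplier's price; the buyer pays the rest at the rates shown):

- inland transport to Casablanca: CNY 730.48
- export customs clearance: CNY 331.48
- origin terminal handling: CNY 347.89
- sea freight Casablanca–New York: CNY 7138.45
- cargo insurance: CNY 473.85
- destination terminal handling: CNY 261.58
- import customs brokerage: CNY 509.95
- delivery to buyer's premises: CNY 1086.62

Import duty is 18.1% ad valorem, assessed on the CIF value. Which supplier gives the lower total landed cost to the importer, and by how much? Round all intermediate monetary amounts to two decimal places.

Supplier A is cheaper by CNY 18269.88

Supplier A (CIF):
The CIF price already equals the CIF value: 152261.41
Import duty = 152261.41 × 18.1% = 27559.32
Buyer bears (A): 261.58 + 509.95 + 1086.62 = 1858.15
Landed cost (A) = invoice 152261.41 + 1858.15 + duty 27559.32 = 181678.88
Supplier B (FOB):
CIF value = FOB price + freight + insurance = 160118.95 + 7138.45 + 473.85 = 167731.25
Import duty = 167731.25 × 18.1% = 30359.36
Buyer bears (B): 7138.45 + 473.85 + 261.58 + 509.95 + 1086.62 = 9470.45
Landed cost (B) = invoice 160118.95 + 9470.45 + duty 30359.36 = 199948.76
Difference = |181678.88 − 199948.76| = 18269.88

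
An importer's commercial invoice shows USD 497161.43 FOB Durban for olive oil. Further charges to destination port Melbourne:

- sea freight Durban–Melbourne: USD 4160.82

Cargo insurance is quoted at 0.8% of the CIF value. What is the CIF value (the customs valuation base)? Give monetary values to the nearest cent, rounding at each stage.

Let C be the CIF value. C = FOB price + freight + 0.8% × C
C − 0.8% × C = 497161.43 + 4160.82
0.992 × C = 501322.25
C = 501322.25 / 0.992 = 505365.17
Insurance premium = 0.8% × 505365.17 = 4042.92

CIF value: USD 505365.17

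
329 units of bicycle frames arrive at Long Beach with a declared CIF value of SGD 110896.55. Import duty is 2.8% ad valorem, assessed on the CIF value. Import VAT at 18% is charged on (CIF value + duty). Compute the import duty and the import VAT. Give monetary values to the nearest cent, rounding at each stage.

Import duty = 110896.55 × 2.8% = 3105.10
VAT base = CIF + duty = 110896.55 + 3105.10 = 114001.65
Import VAT = 114001.65 × 18% = 20520.30

Import duty: SGD 3105.10; import VAT: SGD 20520.30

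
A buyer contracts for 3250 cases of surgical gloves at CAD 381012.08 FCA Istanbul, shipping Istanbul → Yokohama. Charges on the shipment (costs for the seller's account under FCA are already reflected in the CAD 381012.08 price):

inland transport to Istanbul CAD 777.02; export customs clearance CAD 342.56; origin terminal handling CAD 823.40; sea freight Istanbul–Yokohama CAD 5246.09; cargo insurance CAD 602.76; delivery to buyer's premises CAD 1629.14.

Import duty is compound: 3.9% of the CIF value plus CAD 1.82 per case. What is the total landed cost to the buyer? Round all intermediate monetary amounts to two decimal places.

Total landed cost: CAD 410348.16

FCA: the seller delivers export-cleared goods to the carrier; the buyer bears costs from that point.
Already in the invoice (seller's account under FCA): inland to port, export clearance — exclude.
CIF value = FCA price + origin terminal + freight + insurance = 381012.08 + 823.40 + 5246.09 + 602.76 = 387684.33
Ad valorem component: 387684.33 × 3.9% = 15119.69
Specific component: 3250 × 1.82 = 5915.00
Import duty = 15119.69 + 5915.00 = 21034.69
Buyer bears: origin terminal 823.40 + freight 5246.09 + insurance 602.76 + delivery 1629.14 + duty 21034.69 = 29336.08
Landed cost = invoice 381012.08 + 29336.08 = 410348.16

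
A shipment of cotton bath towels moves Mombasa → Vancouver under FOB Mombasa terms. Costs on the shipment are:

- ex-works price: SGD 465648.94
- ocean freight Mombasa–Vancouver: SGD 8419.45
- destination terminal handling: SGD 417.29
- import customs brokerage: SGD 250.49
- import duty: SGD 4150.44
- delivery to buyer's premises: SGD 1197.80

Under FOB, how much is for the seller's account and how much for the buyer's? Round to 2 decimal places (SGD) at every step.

Seller: SGD 465648.94; buyer: SGD 14435.47

FOB: the seller bears costs until goods are on board at the origin port; the buyer bears freight, insurance and all costs thereafter.
Seller's account: goods 465648.94 = 465648.94
Buyer's account: freight 8419.45 + destination terminal 417.29 + brokerage 250.49 + duty 4150.44 + delivery 1197.80 = 14435.47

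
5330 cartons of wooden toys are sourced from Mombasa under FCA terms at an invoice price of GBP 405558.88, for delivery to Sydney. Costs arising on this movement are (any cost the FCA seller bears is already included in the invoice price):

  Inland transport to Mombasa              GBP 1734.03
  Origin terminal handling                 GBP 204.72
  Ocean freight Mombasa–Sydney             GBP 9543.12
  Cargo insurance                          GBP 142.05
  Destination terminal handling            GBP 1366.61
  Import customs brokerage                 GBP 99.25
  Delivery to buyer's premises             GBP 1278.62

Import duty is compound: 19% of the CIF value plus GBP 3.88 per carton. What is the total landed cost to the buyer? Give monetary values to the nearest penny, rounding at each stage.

Total landed cost: GBP 517808.92

FCA: the seller delivers export-cleared goods to the carrier; the buyer bears costs from that point.
Already in the invoice (seller's account under FCA): inland to port — exclude.
CIF value = FCA price + origin terminal + freight + insurance = 405558.88 + 204.72 + 9543.12 + 142.05 = 415448.77
Ad valorem component: 415448.77 × 19% = 78935.27
Specific component: 5330 × 3.88 = 20680.40
Import duty = 78935.27 + 20680.40 = 99615.67
Buyer bears: origin terminal 204.72 + freight 9543.12 + insurance 142.05 + destination terminal 1366.61 + brokerage 99.25 + delivery 1278.62 + duty 99615.67 = 112250.04
Landed cost = invoice 405558.88 + 112250.04 = 517808.92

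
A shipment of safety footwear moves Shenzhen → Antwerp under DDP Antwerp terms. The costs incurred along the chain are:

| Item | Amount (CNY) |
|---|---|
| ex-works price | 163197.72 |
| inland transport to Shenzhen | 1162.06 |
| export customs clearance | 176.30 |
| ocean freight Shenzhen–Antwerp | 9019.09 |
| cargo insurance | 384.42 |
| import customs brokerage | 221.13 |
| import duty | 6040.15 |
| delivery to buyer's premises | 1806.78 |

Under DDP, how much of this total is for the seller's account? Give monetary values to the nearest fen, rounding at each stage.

DDP: the seller bears all costs including import duty.
Seller's account: goods 163197.72 + inland to port 1162.06 + export clearance 176.30 + freight 9019.09 + insurance 384.42 + brokerage 221.13 + duty 6040.15 + delivery 1806.78 = 182007.65
Buyer's account: 0.00

Seller's account: CNY 182007.65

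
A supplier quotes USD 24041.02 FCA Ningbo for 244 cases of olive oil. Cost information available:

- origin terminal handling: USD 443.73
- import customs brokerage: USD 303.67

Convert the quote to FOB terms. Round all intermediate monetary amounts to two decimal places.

FOB price: USD 24484.75

Not relevant to the conversion: brokerage — on the buyer under both terms; not part of either seller's price.
From FCA to FOB, the seller additionally bears: origin terminal.
FOB price = 24041.02 + 443.73 = 24484.75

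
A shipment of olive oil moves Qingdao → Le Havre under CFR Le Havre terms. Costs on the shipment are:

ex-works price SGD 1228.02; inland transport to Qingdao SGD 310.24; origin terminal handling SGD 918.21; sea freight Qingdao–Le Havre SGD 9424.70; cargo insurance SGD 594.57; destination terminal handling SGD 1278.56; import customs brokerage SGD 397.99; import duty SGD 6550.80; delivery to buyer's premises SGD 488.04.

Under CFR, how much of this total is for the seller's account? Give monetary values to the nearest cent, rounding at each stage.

CFR: the seller pays costs through ocean freight to the destination port, but not insurance.
Seller's account: goods 1228.02 + inland to port 310.24 + origin terminal 918.21 + freight 9424.70 = 11881.17
Buyer's account: insurance 594.57 + destination terminal 1278.56 + brokerage 397.99 + duty 6550.80 + delivery 488.04 = 9309.96

Seller's account: SGD 11881.17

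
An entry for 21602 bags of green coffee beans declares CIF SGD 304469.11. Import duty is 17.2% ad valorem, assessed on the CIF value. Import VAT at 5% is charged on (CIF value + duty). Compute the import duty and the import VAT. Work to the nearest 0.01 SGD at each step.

Import duty: SGD 52368.69; import VAT: SGD 17841.89

Import duty = 304469.11 × 17.2% = 52368.69
VAT base = CIF + duty = 304469.11 + 52368.69 = 356837.80
Import VAT = 356837.80 × 5% = 17841.89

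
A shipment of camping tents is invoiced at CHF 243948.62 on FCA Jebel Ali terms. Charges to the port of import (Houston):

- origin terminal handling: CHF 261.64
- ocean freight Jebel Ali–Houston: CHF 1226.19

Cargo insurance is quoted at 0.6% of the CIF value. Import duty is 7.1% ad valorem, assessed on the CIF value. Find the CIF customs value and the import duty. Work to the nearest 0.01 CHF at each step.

CIF value: CHF 246917.96; import duty: CHF 17531.18

Let C be the CIF value. C = FCA price + pre-shipment costs + freight + 0.6% × C
C − 0.6% × C = 243948.62 + 261.64 + 1226.19
0.994 × C = 245436.45
C = 245436.45 / 0.994 = 246917.96
Insurance premium = 0.6% × 246917.96 = 1481.51
Import duty = 246917.96 × 7.1% = 17531.18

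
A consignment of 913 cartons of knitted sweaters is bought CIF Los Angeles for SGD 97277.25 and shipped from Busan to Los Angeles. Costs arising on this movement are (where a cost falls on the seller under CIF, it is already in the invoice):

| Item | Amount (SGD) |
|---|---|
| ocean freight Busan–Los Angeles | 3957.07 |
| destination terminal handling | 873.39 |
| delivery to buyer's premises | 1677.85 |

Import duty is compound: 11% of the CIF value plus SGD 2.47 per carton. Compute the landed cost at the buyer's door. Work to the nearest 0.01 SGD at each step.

CIF: the seller pays costs through ocean freight and marine insurance to the destination port.
Already in the invoice (seller's account under CIF): freight — exclude.
The CIF price already equals the CIF value: 97277.25
Ad valorem component: 97277.25 × 11% = 10700.50
Specific component: 913 × 2.47 = 2255.11
Import duty = 10700.50 + 2255.11 = 12955.61
Buyer bears: destination terminal 873.39 + delivery 1677.85 + duty 12955.61 = 15506.85
Landed cost = invoice 97277.25 + 15506.85 = 112784.10

Total landed cost: SGD 112784.10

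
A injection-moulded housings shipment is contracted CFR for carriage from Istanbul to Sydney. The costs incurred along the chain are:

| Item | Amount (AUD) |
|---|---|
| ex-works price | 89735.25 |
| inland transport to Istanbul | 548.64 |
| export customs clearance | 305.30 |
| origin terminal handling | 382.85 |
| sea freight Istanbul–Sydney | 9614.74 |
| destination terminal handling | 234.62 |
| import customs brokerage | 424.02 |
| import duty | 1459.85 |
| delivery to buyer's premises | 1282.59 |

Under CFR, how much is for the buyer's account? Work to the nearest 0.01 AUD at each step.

Buyer's account: AUD 3401.08

CFR: the seller pays costs through ocean freight to the destination port, but not insurance.
Seller's account: goods 89735.25 + inland to port 548.64 + export clearance 305.30 + origin terminal 382.85 + freight 9614.74 = 100586.78
Buyer's account: destination terminal 234.62 + brokerage 424.02 + duty 1459.85 + delivery 1282.59 = 3401.08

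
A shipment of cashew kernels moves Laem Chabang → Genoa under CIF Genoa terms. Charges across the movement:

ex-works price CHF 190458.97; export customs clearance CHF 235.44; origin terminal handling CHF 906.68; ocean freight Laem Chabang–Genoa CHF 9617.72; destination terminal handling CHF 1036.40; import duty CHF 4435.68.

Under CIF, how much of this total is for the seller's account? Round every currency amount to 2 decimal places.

Seller's account: CHF 201218.81

CIF: the seller pays costs through ocean freight and marine insurance to the destination port.
Seller's account: goods 190458.97 + export clearance 235.44 + origin terminal 906.68 + freight 9617.72 = 201218.81
Buyer's account: destination terminal 1036.40 + duty 4435.68 = 5472.08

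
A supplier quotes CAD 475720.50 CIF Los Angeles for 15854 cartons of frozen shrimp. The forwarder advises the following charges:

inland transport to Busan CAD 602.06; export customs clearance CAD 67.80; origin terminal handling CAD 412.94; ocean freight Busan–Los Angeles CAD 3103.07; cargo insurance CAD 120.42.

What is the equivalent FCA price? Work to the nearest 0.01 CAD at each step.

Not relevant to the conversion: inland to port, export clearance — on the seller under both CIF and FCA; already in the CIF price and stays in the FCA price.
From CIF to FCA, the seller no longer bears: origin terminal, freight, insurance.
FCA price = 475720.50 − 412.94 − 3103.07 − 120.42 = 472084.07

FCA price: CAD 472084.07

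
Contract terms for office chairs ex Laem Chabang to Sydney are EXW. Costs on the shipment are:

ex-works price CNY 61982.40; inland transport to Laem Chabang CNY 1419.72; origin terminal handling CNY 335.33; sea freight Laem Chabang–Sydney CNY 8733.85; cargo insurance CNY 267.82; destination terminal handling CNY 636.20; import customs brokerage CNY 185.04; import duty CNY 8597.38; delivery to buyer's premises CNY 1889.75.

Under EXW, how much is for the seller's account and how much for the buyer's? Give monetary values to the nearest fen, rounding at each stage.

EXW: the seller makes goods available at their premises; the buyer bears all onward costs.
Seller's account: goods 61982.40 = 61982.40
Buyer's account: inland to port 1419.72 + origin terminal 335.33 + freight 8733.85 + insurance 267.82 + destination terminal 636.20 + brokerage 185.04 + duty 8597.38 + delivery 1889.75 = 22065.09

Seller: CNY 61982.40; buyer: CNY 22065.09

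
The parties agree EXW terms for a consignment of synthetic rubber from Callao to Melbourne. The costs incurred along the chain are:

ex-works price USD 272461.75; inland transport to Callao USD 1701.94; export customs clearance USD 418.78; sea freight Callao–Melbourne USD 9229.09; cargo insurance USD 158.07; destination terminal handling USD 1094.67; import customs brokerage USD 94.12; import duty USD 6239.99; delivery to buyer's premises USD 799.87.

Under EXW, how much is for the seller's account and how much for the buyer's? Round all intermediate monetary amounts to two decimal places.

EXW: the seller makes goods available at their premises; the buyer bears all onward costs.
Seller's account: goods 272461.75 = 272461.75
Buyer's account: inland to port 1701.94 + export clearance 418.78 + freight 9229.09 + insurance 158.07 + destination terminal 1094.67 + brokerage 94.12 + duty 6239.99 + delivery 799.87 = 19736.53

Seller: USD 272461.75; buyer: USD 19736.53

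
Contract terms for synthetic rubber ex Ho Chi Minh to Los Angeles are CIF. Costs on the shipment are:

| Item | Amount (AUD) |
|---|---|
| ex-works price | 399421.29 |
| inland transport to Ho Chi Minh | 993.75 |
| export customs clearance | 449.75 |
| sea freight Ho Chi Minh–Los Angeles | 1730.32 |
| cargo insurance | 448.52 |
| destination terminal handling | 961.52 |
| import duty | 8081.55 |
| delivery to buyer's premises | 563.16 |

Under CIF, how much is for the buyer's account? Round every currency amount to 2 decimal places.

CIF: the seller pays costs through ocean freight and marine insurance to the destination port.
Seller's account: goods 399421.29 + inland to port 993.75 + export clearance 449.75 + freight 1730.32 + insurance 448.52 = 403043.63
Buyer's account: destination terminal 961.52 + duty 8081.55 + delivery 563.16 = 9606.23

Buyer's account: AUD 9606.23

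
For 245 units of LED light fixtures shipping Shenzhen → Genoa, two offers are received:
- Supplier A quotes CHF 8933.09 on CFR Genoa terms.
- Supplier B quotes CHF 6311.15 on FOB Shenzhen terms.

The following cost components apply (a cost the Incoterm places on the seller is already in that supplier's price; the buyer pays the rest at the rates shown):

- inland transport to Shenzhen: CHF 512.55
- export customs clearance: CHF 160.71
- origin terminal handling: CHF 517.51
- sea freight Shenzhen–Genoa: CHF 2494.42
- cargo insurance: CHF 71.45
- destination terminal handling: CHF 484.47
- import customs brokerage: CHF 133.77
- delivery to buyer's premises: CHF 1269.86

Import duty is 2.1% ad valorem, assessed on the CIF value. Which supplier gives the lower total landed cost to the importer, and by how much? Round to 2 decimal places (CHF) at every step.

Supplier A (CFR):
CIF value = CFR price + insurance = 8933.09 + 71.45 = 9004.54
Import duty = 9004.54 × 2.1% = 189.10
Buyer bears (A): 71.45 + 484.47 + 133.77 + 1269.86 = 1959.55
Landed cost (A) = invoice 8933.09 + 1959.55 + duty 189.10 = 11081.74
Supplier B (FOB):
CIF value = FOB price + freight + insurance = 6311.15 + 2494.42 + 71.45 = 8877.02
Import duty = 8877.02 × 2.1% = 186.42
Buyer bears (B): 2494.42 + 71.45 + 484.47 + 133.77 + 1269.86 = 4453.97
Landed cost (B) = invoice 6311.15 + 4453.97 + duty 186.42 = 10951.54
Difference = |11081.74 − 10951.54| = 130.20

Supplier B is cheaper by CHF 130.20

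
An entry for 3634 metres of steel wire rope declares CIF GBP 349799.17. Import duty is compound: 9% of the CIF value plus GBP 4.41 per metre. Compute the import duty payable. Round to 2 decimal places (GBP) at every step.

Ad valorem component: 349799.17 × 9% = 31481.93
Specific component: 3634 × 4.41 = 16025.94
Import duty = 31481.93 + 16025.94 = 47507.87

Import duty: GBP 47507.87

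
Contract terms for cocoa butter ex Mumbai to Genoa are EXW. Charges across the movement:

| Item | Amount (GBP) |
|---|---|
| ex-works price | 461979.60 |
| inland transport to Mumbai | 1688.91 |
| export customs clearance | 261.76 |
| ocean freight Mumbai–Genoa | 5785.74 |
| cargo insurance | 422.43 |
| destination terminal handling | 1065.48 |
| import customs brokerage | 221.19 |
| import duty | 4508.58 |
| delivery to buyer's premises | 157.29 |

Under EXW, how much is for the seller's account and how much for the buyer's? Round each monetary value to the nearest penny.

EXW: the seller makes goods available at their premises; the buyer bears all onward costs.
Seller's account: goods 461979.60 = 461979.60
Buyer's account: inland to port 1688.91 + export clearance 261.76 + freight 5785.74 + insurance 422.43 + destination terminal 1065.48 + brokerage 221.19 + duty 4508.58 + delivery 157.29 = 14111.38

Seller: GBP 461979.60; buyer: GBP 14111.38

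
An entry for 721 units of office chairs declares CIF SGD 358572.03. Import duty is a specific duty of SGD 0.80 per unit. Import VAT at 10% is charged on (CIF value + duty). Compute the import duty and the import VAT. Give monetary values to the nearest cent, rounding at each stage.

Import duty = 721 × 0.80 = 576.80
VAT base = CIF + duty = 358572.03 + 576.80 = 359148.83
Import VAT = 359148.83 × 10% = 35914.88

Import duty: SGD 576.80; import VAT: SGD 35914.88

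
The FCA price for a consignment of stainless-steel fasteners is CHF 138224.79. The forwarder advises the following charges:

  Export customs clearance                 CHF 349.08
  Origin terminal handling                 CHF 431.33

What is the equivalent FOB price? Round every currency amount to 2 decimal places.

FOB price: CHF 138656.12

Not relevant to the conversion: export clearance — on the seller under both FCA and FOB; already in the FCA price and stays in the FOB price.
From FCA to FOB, the seller additionally bears: origin terminal.
FOB price = 138224.79 + 431.33 = 138656.12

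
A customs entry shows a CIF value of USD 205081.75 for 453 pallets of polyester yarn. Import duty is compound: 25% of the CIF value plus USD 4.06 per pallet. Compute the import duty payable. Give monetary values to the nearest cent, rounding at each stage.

Import duty: USD 53109.62

Ad valorem component: 205081.75 × 25% = 51270.44
Specific component: 453 × 4.06 = 1839.18
Import duty = 51270.44 + 1839.18 = 53109.62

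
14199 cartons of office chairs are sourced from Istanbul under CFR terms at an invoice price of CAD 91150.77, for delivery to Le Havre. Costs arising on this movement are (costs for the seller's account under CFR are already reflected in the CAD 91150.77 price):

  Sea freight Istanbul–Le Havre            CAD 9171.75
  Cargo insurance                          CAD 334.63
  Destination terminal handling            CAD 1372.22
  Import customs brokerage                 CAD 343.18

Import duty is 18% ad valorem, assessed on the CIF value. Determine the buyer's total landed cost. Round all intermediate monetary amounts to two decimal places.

Total landed cost: CAD 109668.17

CFR: the seller pays costs through ocean freight to the destination port, but not insurance.
Already in the invoice (seller's account under CFR): freight — exclude.
CIF value = CFR price + insurance = 91150.77 + 334.63 = 91485.40
Import duty = 91485.40 × 18% = 16467.37
Buyer bears: insurance 334.63 + destination terminal 1372.22 + brokerage 343.18 + duty 16467.37 = 18517.40
Landed cost = invoice 91150.77 + 18517.40 = 109668.17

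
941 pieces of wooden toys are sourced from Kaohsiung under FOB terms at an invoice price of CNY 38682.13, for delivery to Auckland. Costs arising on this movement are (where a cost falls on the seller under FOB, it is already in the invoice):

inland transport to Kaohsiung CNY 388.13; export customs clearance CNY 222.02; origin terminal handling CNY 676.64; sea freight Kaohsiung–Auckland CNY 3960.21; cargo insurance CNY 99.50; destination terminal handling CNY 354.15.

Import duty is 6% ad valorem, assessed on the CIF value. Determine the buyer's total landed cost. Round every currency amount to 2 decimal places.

Total landed cost: CNY 45660.50

FOB: the seller bears costs until goods are on board at the origin port; the buyer bears freight, insurance and all costs thereafter.
Already in the invoice (seller's account under FOB): inland to port, export clearance, origin terminal — exclude.
CIF value = FOB price + freight + insurance = 38682.13 + 3960.21 + 99.50 = 42741.84
Import duty = 42741.84 × 6% = 2564.51
Buyer bears: freight 3960.21 + insurance 99.50 + destination terminal 354.15 + duty 2564.51 = 6978.37
Landed cost = invoice 38682.13 + 6978.37 = 45660.50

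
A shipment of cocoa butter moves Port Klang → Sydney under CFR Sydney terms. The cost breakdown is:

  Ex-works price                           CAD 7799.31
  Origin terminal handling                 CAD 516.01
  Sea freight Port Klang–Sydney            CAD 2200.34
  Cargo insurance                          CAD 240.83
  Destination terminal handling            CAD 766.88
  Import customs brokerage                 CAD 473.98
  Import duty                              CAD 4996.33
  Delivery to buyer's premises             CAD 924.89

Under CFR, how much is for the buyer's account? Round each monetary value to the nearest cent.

CFR: the seller pays costs through ocean freight to the destination port, but not insurance.
Seller's account: goods 7799.31 + origin terminal 516.01 + freight 2200.34 = 10515.66
Buyer's account: insurance 240.83 + destination terminal 766.88 + brokerage 473.98 + duty 4996.33 + delivery 924.89 = 7402.91

Buyer's account: CAD 7402.91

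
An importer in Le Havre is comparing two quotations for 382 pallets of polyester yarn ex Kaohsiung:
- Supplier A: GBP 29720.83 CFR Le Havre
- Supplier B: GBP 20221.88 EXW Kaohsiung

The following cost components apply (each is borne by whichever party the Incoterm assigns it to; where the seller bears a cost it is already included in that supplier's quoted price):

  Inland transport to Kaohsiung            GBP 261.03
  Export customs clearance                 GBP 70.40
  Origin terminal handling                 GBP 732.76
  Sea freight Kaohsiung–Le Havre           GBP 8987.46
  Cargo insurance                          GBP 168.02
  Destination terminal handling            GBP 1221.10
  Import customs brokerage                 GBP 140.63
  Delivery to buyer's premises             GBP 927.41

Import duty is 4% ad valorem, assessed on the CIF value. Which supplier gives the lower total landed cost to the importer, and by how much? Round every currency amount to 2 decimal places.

Supplier A (CFR):
CIF value = CFR price + insurance = 29720.83 + 168.02 = 29888.85
Import duty = 29888.85 × 4% = 1195.55
Buyer bears (A): 168.02 + 1221.10 + 140.63 + 927.41 = 2457.16
Landed cost (A) = invoice 29720.83 + 2457.16 + duty 1195.55 = 33373.54
Supplier B (EXW):
CIF value = EXW price + inland to port + export clearance + origin terminal + freight + insurance = 20221.88 + 261.03 + 70.40 + 732.76 + 8987.46 + 168.02 = 30441.55
Import duty = 30441.55 × 4% = 1217.66
Buyer bears (B): 261.03 + 70.40 + 732.76 + 8987.46 + 168.02 + 1221.10 + 140.63 + 927.41 = 12508.81
Landed cost (B) = invoice 20221.88 + 12508.81 + duty 1217.66 = 33948.35
Difference = |33373.54 − 33948.35| = 574.81

Supplier A is cheaper by GBP 574.81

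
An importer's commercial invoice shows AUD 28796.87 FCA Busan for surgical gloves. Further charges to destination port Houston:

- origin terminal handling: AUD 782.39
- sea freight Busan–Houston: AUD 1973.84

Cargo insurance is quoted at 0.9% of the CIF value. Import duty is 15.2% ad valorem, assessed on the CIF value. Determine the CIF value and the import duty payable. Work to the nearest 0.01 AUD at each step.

CIF value: AUD 31839.66; import duty: AUD 4839.63

Let C be the CIF value. C = FCA price + pre-shipment costs + freight + 0.9% × C
C − 0.9% × C = 28796.87 + 782.39 + 1973.84
0.991 × C = 31553.10
C = 31553.10 / 0.991 = 31839.66
Insurance premium = 0.9% × 31839.66 = 286.56
Import duty = 31839.66 × 15.2% = 4839.63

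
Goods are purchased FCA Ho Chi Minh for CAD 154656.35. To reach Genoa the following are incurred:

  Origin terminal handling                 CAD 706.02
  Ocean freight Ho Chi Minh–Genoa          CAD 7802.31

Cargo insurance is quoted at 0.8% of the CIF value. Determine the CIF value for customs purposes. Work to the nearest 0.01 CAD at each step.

Let C be the CIF value. C = FCA price + pre-shipment costs + freight + 0.8% × C
C − 0.8% × C = 154656.35 + 706.02 + 7802.31
0.992 × C = 163164.68
C = 163164.68 / 0.992 = 164480.52
Insurance premium = 0.8% × 164480.52 = 1315.84

CIF value: CAD 164480.52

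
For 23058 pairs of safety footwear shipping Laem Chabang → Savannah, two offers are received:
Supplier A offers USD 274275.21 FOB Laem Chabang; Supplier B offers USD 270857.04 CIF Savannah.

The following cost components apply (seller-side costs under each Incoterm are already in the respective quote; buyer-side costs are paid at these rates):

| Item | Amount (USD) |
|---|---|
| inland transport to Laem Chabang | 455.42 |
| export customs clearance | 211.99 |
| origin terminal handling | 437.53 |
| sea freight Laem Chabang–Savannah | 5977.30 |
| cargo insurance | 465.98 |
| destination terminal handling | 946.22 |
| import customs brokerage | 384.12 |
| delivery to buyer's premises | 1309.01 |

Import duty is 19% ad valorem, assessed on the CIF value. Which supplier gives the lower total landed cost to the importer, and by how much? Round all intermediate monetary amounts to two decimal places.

Supplier B is cheaper by USD 11735.12

Supplier A (FOB):
CIF value = FOB price + freight + insurance = 274275.21 + 5977.30 + 465.98 = 280718.49
Import duty = 280718.49 × 19% = 53336.51
Buyer bears (A): 5977.30 + 465.98 + 946.22 + 384.12 + 1309.01 = 9082.63
Landed cost (A) = invoice 274275.21 + 9082.63 + duty 53336.51 = 336694.35
Supplier B (CIF):
The CIF price already equals the CIF value: 270857.04
Import duty = 270857.04 × 19% = 51462.84
Buyer bears (B): 946.22 + 384.12 + 1309.01 = 2639.35
Landed cost (B) = invoice 270857.04 + 2639.35 + duty 51462.84 = 324959.23
Difference = |336694.35 − 324959.23| = 11735.12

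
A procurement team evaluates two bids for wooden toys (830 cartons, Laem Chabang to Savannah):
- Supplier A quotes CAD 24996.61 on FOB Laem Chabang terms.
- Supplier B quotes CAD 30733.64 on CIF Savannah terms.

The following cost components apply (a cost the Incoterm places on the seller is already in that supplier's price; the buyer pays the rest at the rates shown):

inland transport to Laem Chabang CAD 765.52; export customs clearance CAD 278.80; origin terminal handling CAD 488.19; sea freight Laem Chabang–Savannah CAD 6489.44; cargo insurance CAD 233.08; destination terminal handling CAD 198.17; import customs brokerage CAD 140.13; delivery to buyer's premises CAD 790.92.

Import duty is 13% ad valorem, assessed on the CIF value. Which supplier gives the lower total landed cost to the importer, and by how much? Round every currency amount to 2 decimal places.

Supplier B is cheaper by CAD 1113.61

Supplier A (FOB):
CIF value = FOB price + freight + insurance = 24996.61 + 6489.44 + 233.08 = 31719.13
Import duty = 31719.13 × 13% = 4123.49
Buyer bears (A): 6489.44 + 233.08 + 198.17 + 140.13 + 790.92 = 7851.74
Landed cost (A) = invoice 24996.61 + 7851.74 + duty 4123.49 = 36971.84
Supplier B (CIF):
The CIF price already equals the CIF value: 30733.64
Import duty = 30733.64 × 13% = 3995.37
Buyer bears (B): 198.17 + 140.13 + 790.92 = 1129.22
Landed cost (B) = invoice 30733.64 + 1129.22 + duty 3995.37 = 35858.23
Difference = |36971.84 − 35858.23| = 1113.61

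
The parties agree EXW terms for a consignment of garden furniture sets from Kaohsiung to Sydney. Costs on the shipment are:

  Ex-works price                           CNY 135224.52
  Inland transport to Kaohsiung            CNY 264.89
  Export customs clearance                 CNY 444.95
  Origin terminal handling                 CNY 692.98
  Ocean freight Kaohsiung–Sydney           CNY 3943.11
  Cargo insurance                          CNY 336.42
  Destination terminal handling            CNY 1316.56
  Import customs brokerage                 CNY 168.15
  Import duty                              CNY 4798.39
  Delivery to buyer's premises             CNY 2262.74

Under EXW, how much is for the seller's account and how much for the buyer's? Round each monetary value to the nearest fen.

Seller: CNY 135224.52; buyer: CNY 14228.19

EXW: the seller makes goods available at their premises; the buyer bears all onward costs.
Seller's account: goods 135224.52 = 135224.52
Buyer's account: inland to port 264.89 + export clearance 444.95 + origin terminal 692.98 + freight 3943.11 + insurance 336.42 + destination terminal 1316.56 + brokerage 168.15 + duty 4798.39 + delivery 2262.74 = 14228.19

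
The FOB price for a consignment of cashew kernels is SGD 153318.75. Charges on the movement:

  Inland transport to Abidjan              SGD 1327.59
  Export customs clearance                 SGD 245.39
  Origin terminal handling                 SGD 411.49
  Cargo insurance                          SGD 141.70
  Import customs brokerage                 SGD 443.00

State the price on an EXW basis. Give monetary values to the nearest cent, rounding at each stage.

Not relevant to the conversion: brokerage, insurance — on the buyer under both terms; not part of either seller's price.
From FOB to EXW, the seller no longer bears: inland to port, export clearance, origin terminal.
EXW price = 153318.75 − 1327.59 − 245.39 − 411.49 = 151334.28

EXW price: SGD 151334.28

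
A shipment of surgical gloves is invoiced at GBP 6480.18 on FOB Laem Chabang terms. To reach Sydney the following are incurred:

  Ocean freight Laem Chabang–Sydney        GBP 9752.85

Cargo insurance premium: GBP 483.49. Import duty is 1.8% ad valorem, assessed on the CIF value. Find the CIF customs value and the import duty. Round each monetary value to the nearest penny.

CIF = FOB price + freight + insurance
CIF = 6480.18 + 9752.85 + 483.49 = 16716.52
Import duty = 16716.52 × 1.8% = 300.90

CIF value: GBP 16716.52; import duty: GBP 300.90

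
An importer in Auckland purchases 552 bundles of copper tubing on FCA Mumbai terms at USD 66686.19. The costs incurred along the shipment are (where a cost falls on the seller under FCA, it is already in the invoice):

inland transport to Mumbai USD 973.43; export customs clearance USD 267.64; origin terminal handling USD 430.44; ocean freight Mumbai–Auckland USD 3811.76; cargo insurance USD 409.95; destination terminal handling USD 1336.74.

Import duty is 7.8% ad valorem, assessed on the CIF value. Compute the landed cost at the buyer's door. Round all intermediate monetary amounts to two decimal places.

Total landed cost: USD 78239.47

FCA: the seller delivers export-cleared goods to the carrier; the buyer bears costs from that point.
Already in the invoice (seller's account under FCA): inland to port, export clearance — exclude.
CIF value = FCA price + origin terminal + freight + insurance = 66686.19 + 430.44 + 3811.76 + 409.95 = 71338.34
Import duty = 71338.34 × 7.8% = 5564.39
Buyer bears: origin terminal 430.44 + freight 3811.76 + insurance 409.95 + destination terminal 1336.74 + duty 5564.39 = 11553.28
Landed cost = invoice 66686.19 + 11553.28 = 78239.47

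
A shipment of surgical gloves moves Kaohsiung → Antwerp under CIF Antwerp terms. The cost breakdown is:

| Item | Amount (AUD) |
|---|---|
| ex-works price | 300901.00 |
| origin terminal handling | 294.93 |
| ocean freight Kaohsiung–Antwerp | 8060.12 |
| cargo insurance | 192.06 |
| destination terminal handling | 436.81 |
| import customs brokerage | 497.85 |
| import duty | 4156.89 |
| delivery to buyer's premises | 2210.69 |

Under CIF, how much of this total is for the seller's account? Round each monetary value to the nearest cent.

CIF: the seller pays costs through ocean freight and marine insurance to the destination port.
Seller's account: goods 300901.00 + origin terminal 294.93 + freight 8060.12 + insurance 192.06 = 309448.11
Buyer's account: destination terminal 436.81 + brokerage 497.85 + duty 4156.89 + delivery 2210.69 = 7302.24

Seller's account: AUD 309448.11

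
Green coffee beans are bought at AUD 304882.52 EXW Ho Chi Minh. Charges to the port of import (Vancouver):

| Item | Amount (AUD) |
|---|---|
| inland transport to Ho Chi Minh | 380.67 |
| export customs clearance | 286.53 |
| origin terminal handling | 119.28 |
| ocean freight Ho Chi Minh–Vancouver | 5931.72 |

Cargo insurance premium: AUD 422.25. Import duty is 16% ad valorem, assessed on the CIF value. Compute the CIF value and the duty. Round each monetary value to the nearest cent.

CIF value: AUD 312022.97; import duty: AUD 49923.68

CIF = EXW price + pre-shipment costs + freight + insurance
CIF = 304882.52 + 380.67 + 286.53 + 119.28 + 5931.72 + 422.25 = 312022.97
Import duty = 312022.97 × 16% = 49923.68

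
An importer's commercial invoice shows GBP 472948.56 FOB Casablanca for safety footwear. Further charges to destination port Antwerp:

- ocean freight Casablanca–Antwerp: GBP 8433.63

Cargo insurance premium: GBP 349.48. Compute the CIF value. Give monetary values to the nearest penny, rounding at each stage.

CIF value: GBP 481731.67

CIF = FOB price + freight + insurance
CIF = 472948.56 + 8433.63 + 349.48 = 481731.67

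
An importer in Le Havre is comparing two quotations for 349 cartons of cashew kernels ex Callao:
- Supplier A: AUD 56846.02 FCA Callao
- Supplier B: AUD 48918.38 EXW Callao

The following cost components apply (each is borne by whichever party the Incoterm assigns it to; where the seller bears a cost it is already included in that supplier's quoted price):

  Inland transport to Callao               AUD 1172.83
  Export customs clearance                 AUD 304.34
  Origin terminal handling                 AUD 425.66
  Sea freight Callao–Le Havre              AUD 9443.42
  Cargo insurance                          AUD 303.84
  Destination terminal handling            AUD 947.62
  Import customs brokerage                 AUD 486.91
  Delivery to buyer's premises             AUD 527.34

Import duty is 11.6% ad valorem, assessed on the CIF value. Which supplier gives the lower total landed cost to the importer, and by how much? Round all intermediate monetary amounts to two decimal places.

Supplier A (FCA):
CIF value = FCA price + origin terminal + freight + insurance = 56846.02 + 425.66 + 9443.42 + 303.84 = 67018.94
Import duty = 67018.94 × 11.6% = 7774.20
Buyer bears (A): 425.66 + 9443.42 + 303.84 + 947.62 + 486.91 + 527.34 = 12134.79
Landed cost (A) = invoice 56846.02 + 12134.79 + duty 7774.20 = 76755.01
Supplier B (EXW):
CIF value = EXW price + inland to port + export clearance + origin terminal + freight + insurance = 48918.38 + 1172.83 + 304.34 + 425.66 + 9443.42 + 303.84 = 60568.47
Import duty = 60568.47 × 11.6% = 7025.94
Buyer bears (B): 1172.83 + 304.34 + 425.66 + 9443.42 + 303.84 + 947.62 + 486.91 + 527.34 = 13611.96
Landed cost (B) = invoice 48918.38 + 13611.96 + duty 7025.94 = 69556.28
Difference = |76755.01 − 69556.28| = 7198.73

Supplier B is cheaper by AUD 7198.73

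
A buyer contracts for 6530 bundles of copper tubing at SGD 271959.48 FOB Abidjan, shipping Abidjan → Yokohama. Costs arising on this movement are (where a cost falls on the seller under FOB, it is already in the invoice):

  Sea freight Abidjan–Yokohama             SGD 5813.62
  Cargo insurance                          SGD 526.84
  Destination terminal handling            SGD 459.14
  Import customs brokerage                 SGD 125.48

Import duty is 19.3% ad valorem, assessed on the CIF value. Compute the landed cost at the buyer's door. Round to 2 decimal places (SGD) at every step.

FOB: the seller bears costs until goods are on board at the origin port; the buyer bears freight, insurance and all costs thereafter.
CIF value = FOB price + freight + insurance = 271959.48 + 5813.62 + 526.84 = 278299.94
Import duty = 278299.94 × 19.3% = 53711.89
Buyer bears: freight 5813.62 + insurance 526.84 + destination terminal 459.14 + brokerage 125.48 + duty 53711.89 = 60636.97
Landed cost = invoice 271959.48 + 60636.97 = 332596.45

Total landed cost: SGD 332596.45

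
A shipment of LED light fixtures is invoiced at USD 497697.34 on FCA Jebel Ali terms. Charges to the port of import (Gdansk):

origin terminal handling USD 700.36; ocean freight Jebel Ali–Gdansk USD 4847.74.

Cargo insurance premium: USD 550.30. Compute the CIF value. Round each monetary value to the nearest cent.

CIF = FCA price + pre-shipment costs + freight + insurance
CIF = 497697.34 + 700.36 + 4847.74 + 550.30 = 503795.74

CIF value: USD 503795.74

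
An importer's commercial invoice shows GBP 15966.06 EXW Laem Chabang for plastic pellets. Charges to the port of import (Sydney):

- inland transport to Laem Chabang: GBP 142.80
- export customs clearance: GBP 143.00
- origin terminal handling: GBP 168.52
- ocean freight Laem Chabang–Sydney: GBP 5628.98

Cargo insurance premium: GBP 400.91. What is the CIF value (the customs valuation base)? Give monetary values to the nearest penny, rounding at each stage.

CIF = EXW price + pre-shipment costs + freight + insurance
CIF = 15966.06 + 142.80 + 143.00 + 168.52 + 5628.98 + 400.91 = 22450.27

CIF value: GBP 22450.27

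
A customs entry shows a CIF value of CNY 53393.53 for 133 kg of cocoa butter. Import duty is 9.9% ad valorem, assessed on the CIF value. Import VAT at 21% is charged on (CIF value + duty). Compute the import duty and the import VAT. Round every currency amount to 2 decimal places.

Import duty = 53393.53 × 9.9% = 5285.96
VAT base = CIF + duty = 53393.53 + 5285.96 = 58679.49
Import VAT = 58679.49 × 21% = 12322.69

Import duty: CNY 5285.96; import VAT: CNY 12322.69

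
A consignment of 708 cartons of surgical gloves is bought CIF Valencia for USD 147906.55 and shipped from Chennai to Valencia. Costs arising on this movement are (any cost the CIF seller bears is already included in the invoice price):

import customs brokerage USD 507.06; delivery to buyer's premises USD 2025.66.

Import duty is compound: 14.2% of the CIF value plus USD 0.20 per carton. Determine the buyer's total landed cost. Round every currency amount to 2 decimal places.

CIF: the seller pays costs through ocean freight and marine insurance to the destination port.
The CIF price already equals the CIF value: 147906.55
Ad valorem component: 147906.55 × 14.2% = 21002.73
Specific component: 708 × 0.20 = 141.60
Import duty = 21002.73 + 141.60 = 21144.33
Buyer bears: brokerage 507.06 + delivery 2025.66 + duty 21144.33 = 23677.05
Landed cost = invoice 147906.55 + 23677.05 = 171583.60

Total landed cost: USD 171583.60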